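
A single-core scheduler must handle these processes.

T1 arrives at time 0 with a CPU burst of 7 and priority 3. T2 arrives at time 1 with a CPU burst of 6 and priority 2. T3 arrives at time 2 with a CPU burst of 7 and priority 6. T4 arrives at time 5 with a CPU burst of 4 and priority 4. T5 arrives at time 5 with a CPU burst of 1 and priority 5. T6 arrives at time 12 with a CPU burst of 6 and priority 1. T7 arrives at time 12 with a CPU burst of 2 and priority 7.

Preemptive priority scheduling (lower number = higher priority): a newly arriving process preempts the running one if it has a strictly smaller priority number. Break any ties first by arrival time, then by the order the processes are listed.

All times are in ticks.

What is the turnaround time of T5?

19

Schedule: | T1 0-1 | T2 1-7 | T1 7-12 | T6 12-18 | T1 18-19 | T4 19-23 | T5 23-24 | T3 24-31 | T7 31-33 |
Completion: T1=19  T2=7  T3=31  T4=23  T5=24  T6=18  T7=33
Turnaround(T5) = completion − arrival = 24 − 5 = 19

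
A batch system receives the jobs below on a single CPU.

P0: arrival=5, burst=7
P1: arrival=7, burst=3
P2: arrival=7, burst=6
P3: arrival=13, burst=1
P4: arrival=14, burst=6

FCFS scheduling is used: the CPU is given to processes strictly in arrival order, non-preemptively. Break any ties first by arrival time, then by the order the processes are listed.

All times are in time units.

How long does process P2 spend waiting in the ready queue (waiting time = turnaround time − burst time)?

Gantt: | idle 0-5 | P0 5-12 | P1 12-15 | P2 15-21 | P3 21-22 | P4 22-28 |
Completion: P0=12  P1=15  P2=21  P3=22  P4=28
Turnaround (C−A): P0=7  P1=8  P2=14  P3=9  P4=14
Waiting(P2) = turnaround − burst = 14 − 6 = 8

8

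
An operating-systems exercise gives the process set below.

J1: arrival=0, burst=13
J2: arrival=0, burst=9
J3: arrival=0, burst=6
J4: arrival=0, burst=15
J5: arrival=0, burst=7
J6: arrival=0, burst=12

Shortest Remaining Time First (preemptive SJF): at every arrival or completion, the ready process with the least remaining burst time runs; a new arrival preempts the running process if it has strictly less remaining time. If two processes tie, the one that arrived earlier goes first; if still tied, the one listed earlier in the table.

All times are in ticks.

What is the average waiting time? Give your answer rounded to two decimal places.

Schedule: | J3 0-6 | J5 6-13 | J2 13-22 | J6 22-34 | J1 34-47 | J4 47-62 |
Completion: J1=47  J2=22  J3=6  J4=62  J5=13  J6=34
Turnaround (C−A): J1=47  J2=22  J3=6  J4=62  J5=13  J6=34
Waiting times: J1=34, J2=13, J3=0, J4=47, J5=6, J6=22
Average waiting = (34+13+0+47+6+22) / 6 = 122/6 = 20.33

20.33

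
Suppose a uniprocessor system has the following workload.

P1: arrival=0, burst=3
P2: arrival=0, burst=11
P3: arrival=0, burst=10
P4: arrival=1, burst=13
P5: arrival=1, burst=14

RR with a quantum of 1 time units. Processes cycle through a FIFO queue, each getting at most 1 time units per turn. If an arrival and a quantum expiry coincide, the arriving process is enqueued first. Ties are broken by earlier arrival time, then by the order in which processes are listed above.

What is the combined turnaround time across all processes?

194

Timeline: | P1 0-1 | P2 1-2 | P3 2-3 | P4 3-4 | P5 4-5 | P1 5-6 | P2 6-7 | P3 7-8 | P4 8-9 | P5 9-10 | P1 10-11 | P2 11-12 | P3 12-13 | P4 13-14 | P5 14-15 | P2 15-16 | P3 16-17 | P4 17-18 | P5 18-19 | P2 19-20 | P3 20-21 | P4 21-22 | P5 22-23 | P2 23-24 | P3 24-25 | P4 25-26 | P5 26-27 | P2 27-28 | P3 28-29 | P4 29-30 | P5 30-31 | P2 31-32 | P3 32-33 | P4 33-34 | P5 34-35 | P2 35-36 | P3 36-37 | P4 37-38 | P5 38-39 | P2 39-40 | P3 40-41 | P4 41-42 | P5 42-43 | P2 43-44 | P4 44-45 | P5 45-46 | P4 46-47 | P5 47-48 | P4 48-49 | P5 49-51 |
Completion: P1=11  P2=44  P3=41  P4=49  P5=51
Turnaround (C−A): P1=11  P2=44  P3=41  P4=48  P5=50
Turnaround = completion − arrival: P1=11, P2=44, P3=41, P4=48, P5=50
Total turnaround = 11 + 44 + 41 + 48 + 50 = 194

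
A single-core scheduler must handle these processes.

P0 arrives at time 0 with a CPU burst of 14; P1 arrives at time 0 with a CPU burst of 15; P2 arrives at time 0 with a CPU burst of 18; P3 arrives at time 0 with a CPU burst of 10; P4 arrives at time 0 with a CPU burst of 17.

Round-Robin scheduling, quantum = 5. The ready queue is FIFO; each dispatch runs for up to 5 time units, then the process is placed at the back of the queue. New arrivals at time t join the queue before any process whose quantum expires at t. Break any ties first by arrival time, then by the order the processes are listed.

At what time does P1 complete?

59

Timeline: | P0 0-5 | P1 5-10 | P2 10-15 | P3 15-20 | P4 20-25 | P0 25-30 | P1 30-35 | P2 35-40 | P3 40-45 | P4 45-50 | P0 50-54 | P1 54-59 | P2 59-64 | P4 64-69 | P2 69-72 | P4 72-74 |
Completion: P0=54  P1=59  P2=72  P3=45  P4=74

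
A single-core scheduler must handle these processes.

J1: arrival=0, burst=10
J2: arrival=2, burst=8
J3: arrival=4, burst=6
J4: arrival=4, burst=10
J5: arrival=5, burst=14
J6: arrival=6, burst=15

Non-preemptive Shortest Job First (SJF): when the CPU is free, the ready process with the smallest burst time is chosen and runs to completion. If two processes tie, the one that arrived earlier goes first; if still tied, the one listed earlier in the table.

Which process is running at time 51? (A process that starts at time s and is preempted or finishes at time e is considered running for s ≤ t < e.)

J6

Timeline: | J1 0-10 | J3 10-16 | J2 16-24 | J4 24-34 | J5 34-48 | J6 48-63 |
Completion: J1=10  J2=24  J3=16  J4=34  J5=48  J6=63
Turnaround (C−A): J1=10  J2=22  J3=12  J4=30  J5=43  J6=57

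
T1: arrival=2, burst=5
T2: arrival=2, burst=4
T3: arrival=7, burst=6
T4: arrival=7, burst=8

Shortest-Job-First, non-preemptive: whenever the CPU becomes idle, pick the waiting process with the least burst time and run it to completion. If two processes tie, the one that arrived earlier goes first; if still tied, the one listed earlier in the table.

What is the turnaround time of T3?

Gantt: | idle 0-2 | T2 2-6 | T1 6-11 | T3 11-17 | T4 17-25 |
Completion: T1=11  T2=6  T3=17  T4=25
Turnaround (C−A): T1=9  T2=4  T3=10  T4=18
Turnaround(T3) = completion − arrival = 17 − 7 = 10

10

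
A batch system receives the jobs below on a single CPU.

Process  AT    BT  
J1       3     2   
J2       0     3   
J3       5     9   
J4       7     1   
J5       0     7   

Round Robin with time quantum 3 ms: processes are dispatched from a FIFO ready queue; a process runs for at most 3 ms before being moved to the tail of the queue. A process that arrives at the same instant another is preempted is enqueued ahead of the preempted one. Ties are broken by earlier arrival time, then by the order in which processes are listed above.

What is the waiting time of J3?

8

Gantt: | J2 0-3 | J5 3-6 | J1 6-8 | J3 8-11 | J5 11-14 | J4 14-15 | J3 15-18 | J5 18-19 | J3 19-22 |
Completion: J1=8  J2=3  J3=22  J4=15  J5=19
Turnaround (C−A): J1=5  J2=3  J3=17  J4=8  J5=19
Waiting(J3) = turnaround − burst = 17 − 9 = 8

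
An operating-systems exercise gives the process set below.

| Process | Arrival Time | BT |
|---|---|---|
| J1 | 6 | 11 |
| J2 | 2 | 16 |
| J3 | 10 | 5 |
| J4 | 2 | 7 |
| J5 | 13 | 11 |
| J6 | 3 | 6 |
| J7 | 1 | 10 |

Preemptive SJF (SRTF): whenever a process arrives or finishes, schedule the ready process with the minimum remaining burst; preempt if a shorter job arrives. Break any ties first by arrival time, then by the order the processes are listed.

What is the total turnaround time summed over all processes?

Timeline: | idle 0-1 | J7 1-2 | J4 2-9 | J6 9-15 | J3 15-20 | J7 20-29 | J1 29-40 | J5 40-51 | J2 51-67 |
Completion: J1=40  J2=67  J3=20  J4=9  J5=51  J6=15  J7=29
Turnaround = completion − arrival: J1=34, J2=65, J3=10, J4=7, J5=38, J6=12, J7=28
Total turnaround = 34 + 65 + 10 + 7 + 38 + 12 + 28 = 194

194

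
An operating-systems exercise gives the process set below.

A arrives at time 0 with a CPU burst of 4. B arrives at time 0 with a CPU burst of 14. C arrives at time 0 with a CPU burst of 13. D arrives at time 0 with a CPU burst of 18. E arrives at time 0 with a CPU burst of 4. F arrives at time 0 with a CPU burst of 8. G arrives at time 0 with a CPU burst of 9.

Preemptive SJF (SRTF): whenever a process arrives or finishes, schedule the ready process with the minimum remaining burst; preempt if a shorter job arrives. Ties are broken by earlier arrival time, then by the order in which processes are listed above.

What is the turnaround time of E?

8

Timeline: | A 0-4 | E 4-8 | F 8-16 | G 16-25 | C 25-38 | B 38-52 | D 52-70 |
Completion: A=4  B=52  C=38  D=70  E=8  F=16  G=25
Turnaround(E) = completion − arrival = 8 − 0 = 8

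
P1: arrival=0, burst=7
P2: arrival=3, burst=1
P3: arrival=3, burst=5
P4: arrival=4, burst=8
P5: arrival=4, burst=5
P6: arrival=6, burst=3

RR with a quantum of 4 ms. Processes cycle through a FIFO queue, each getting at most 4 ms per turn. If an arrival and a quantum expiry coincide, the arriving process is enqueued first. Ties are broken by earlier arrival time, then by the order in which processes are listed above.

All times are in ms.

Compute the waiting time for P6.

14

Schedule: | P1 0-4 | P2 4-5 | P3 5-9 | P4 9-13 | P5 13-17 | P1 17-20 | P6 20-23 | P3 23-24 | P4 24-28 | P5 28-29 |
Completion: P1=20  P2=5  P3=24  P4=28  P5=29  P6=23
Turnaround (C−A): P1=20  P2=2  P3=21  P4=24  P5=25  P6=17
Waiting(P6) = turnaround − burst = 17 − 3 = 14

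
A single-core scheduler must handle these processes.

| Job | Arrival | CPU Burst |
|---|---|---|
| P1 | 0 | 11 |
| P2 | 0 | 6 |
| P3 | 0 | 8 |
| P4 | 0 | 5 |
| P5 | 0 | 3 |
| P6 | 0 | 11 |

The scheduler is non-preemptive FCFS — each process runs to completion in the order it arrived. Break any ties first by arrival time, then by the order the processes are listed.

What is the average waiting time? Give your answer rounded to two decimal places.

19.33

Gantt: | P1 0-11 | P2 11-17 | P3 17-25 | P4 25-30 | P5 30-33 | P6 33-44 |
Completion: P1=11  P2=17  P3=25  P4=30  P5=33  P6=44
Turnaround (C−A): P1=11  P2=17  P3=25  P4=30  P5=33  P6=44
Waiting times: P1=0, P2=11, P3=17, P4=25, P5=30, P6=33
Average waiting = (0+11+17+25+30+33) / 6 = 116/6 = 19.33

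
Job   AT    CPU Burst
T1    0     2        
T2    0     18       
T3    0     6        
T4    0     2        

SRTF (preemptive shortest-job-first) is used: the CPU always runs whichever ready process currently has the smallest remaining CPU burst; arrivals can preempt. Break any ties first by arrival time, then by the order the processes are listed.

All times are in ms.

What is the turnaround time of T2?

28

Timeline: | T1 0-2 | T4 2-4 | T3 4-10 | T2 10-28 |
Completion: T1=2  T2=28  T3=10  T4=4
Turnaround (C−A): T1=2  T2=28  T3=10  T4=4
Turnaround(T2) = completion − arrival = 28 − 0 = 28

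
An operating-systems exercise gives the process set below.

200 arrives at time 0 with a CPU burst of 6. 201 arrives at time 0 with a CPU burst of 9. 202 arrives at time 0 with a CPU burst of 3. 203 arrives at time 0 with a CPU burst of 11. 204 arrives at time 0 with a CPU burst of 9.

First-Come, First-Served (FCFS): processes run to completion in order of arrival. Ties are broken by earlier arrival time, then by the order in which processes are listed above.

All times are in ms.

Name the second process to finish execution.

201

Timeline: | 200 0-6 | 201 6-15 | 202 15-18 | 203 18-29 | 204 29-38 |
Completion: 200=6  201=15  202=18  203=29  204=38
Turnaround (C−A): 200=6  201=15  202=18  203=29  204=38
Finish order: 200 → 201 → 202 → 203 → 204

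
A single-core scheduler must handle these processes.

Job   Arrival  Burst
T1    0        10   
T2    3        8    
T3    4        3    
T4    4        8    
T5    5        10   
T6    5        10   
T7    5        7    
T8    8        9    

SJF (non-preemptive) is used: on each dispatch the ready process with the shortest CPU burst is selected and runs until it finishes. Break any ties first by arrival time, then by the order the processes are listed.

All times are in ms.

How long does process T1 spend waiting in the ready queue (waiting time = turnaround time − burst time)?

Schedule: | T1 0-10 | T3 10-13 | T7 13-20 | T2 20-28 | T4 28-36 | T8 36-45 | T5 45-55 | T6 55-65 |
Completion: T1=10  T2=28  T3=13  T4=36  T5=55  T6=65  T7=20  T8=45
Waiting(T1) = turnaround − burst = 10 − 10 = 0

0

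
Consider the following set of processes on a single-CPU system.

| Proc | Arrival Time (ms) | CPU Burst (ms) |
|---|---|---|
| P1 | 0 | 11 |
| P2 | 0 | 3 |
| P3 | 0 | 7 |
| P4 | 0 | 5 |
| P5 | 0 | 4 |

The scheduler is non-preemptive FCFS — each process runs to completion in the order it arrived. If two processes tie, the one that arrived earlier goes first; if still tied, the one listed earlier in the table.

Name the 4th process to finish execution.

P4

Timeline: | P1 0-11 | P2 11-14 | P3 14-21 | P4 21-26 | P5 26-30 |
Completion: P1=11  P2=14  P3=21  P4=26  P5=30
Finish order: P1 → P2 → P3 → P4 → P5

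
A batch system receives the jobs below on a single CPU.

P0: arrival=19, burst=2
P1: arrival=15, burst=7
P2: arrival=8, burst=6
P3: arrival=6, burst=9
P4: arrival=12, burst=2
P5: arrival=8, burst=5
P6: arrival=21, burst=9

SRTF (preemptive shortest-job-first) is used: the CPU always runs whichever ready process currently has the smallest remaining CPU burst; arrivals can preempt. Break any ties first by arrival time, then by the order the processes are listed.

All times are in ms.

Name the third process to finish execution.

P2

Timeline: | idle 0-6 | P3 6-8 | P5 8-13 | P4 13-15 | P2 15-21 | P0 21-23 | P3 23-30 | P1 30-37 | P6 37-46 |
Completion: P0=23  P1=37  P2=21  P3=30  P4=15  P5=13  P6=46
Turnaround (C−A): P0=4  P1=22  P2=13  P3=24  P4=3  P5=5  P6=25
Finish order: P5 → P4 → P2 → P0 → P3 → P1 → P6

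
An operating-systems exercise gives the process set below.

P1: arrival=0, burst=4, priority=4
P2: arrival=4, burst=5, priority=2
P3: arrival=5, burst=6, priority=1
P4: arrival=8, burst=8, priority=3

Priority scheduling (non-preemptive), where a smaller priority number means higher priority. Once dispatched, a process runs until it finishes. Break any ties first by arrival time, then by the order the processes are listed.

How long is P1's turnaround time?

Timeline: | P1 0-4 | P2 4-9 | P3 9-15 | P4 15-23 |
Completion: P1=4  P2=9  P3=15  P4=23
Turnaround(P1) = completion − arrival = 4 − 0 = 4

4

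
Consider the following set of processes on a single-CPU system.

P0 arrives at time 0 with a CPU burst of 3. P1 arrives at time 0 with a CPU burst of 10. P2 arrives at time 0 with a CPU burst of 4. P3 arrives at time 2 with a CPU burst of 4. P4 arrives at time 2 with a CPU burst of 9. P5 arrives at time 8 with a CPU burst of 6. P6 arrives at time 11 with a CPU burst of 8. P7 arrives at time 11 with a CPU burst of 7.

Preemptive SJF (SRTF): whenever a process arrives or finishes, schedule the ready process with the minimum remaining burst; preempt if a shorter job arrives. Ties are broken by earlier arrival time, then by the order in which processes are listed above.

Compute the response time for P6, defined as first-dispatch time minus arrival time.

13

Gantt: | P0 0-3 | P2 3-7 | P3 7-11 | P5 11-17 | P7 17-24 | P6 24-32 | P4 32-41 | P1 41-51 |
Completion: P0=3  P1=51  P2=7  P3=11  P4=41  P5=17  P6=32  P7=24
Turnaround (C−A): P0=3  P1=51  P2=7  P3=9  P4=39  P5=9  P6=21  P7=13
Response(P6) = first start − arrival = 24 − 11 = 13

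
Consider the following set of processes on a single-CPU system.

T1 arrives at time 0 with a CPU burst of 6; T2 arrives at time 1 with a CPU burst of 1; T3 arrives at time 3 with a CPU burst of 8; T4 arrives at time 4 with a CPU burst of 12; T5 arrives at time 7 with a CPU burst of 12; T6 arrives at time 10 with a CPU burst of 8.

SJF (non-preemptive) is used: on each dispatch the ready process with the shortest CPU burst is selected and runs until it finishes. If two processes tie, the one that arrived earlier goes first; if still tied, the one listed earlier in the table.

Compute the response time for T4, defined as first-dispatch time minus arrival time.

Timeline: | T1 0-6 | T2 6-7 | T3 7-15 | T6 15-23 | T4 23-35 | T5 35-47 |
Completion: T1=6  T2=7  T3=15  T4=35  T5=47  T6=23
Turnaround (C−A): T1=6  T2=6  T3=12  T4=31  T5=40  T6=13
Response(T4) = first start − arrival = 23 − 4 = 19

19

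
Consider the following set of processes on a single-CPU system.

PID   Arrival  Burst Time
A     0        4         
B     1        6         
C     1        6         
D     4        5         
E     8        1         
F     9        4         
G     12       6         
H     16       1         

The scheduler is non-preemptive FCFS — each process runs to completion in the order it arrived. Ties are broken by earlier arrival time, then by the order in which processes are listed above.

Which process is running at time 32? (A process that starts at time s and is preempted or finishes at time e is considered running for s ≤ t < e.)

H

Timeline: | A 0-4 | B 4-10 | C 10-16 | D 16-21 | E 21-22 | F 22-26 | G 26-32 | H 32-33 |
Completion: A=4  B=10  C=16  D=21  E=22  F=26  G=32  H=33
Turnaround (C−A): A=4  B=9  C=15  D=17  E=14  F=17  G=20  H=17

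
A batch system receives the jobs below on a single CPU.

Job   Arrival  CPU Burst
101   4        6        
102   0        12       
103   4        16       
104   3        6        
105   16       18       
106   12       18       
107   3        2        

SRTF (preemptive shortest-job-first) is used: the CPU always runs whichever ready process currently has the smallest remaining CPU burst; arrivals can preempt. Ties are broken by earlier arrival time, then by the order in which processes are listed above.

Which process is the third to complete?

101

Gantt: | 102 0-3 | 107 3-5 | 104 5-11 | 101 11-17 | 102 17-26 | 103 26-42 | 106 42-60 | 105 60-78 |
Completion: 101=17  102=26  103=42  104=11  105=78  106=60  107=5
Turnaround (C−A): 101=13  102=26  103=38  104=8  105=62  106=48  107=2
Finish order: 107 → 104 → 101 → 102 → 103 → 106 → 105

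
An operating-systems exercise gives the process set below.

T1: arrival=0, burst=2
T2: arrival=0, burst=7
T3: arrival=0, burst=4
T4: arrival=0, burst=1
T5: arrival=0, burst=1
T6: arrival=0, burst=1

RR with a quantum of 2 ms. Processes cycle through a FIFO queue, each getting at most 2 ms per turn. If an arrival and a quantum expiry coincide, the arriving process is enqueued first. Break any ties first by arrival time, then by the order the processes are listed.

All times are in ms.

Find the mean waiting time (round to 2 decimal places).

6.50

Schedule: | T1 0-2 | T2 2-4 | T3 4-6 | T4 6-7 | T5 7-8 | T6 8-9 | T2 9-11 | T3 11-13 | T2 13-16 |
Completion: T1=2  T2=16  T3=13  T4=7  T5=8  T6=9
Waiting times: T1=0, T2=9, T3=9, T4=6, T5=7, T6=8
Average waiting = (0+9+9+6+7+8) / 6 = 39/6 = 6.50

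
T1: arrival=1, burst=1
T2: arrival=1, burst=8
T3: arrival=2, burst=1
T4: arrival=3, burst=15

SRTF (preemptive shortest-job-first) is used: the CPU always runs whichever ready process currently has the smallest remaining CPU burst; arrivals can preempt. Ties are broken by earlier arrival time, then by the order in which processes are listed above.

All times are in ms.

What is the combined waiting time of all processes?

Timeline: | idle 0-1 | T1 1-2 | T3 2-3 | T2 3-11 | T4 11-26 |
Completion: T1=2  T2=11  T3=3  T4=26
Waiting = turnaround − burst: T1=0, T2=2, T3=0, T4=8
Total waiting = 0 + 2 + 0 + 8 = 10

10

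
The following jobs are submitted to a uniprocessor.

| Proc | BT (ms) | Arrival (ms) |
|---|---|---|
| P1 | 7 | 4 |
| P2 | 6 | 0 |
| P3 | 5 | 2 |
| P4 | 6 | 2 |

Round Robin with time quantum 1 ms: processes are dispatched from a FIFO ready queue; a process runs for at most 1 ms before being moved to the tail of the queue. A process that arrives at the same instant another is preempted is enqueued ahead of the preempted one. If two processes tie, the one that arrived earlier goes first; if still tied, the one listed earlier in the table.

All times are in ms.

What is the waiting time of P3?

Schedule: | P2 0-2 | P3 2-3 | P4 3-4 | P2 4-5 | P3 5-6 | P1 6-7 | P4 7-8 | P2 8-9 | P3 9-10 | P1 10-11 | P4 11-12 | P2 12-13 | P3 13-14 | P1 14-15 | P4 15-16 | P2 16-17 | P3 17-18 | P1 18-19 | P4 19-20 | P1 20-21 | P4 21-22 | P1 22-24 |
Completion: P1=24  P2=17  P3=18  P4=22
Turnaround (C−A): P1=20  P2=17  P3=16  P4=20
Waiting(P3) = turnaround − burst = 16 − 5 = 11

11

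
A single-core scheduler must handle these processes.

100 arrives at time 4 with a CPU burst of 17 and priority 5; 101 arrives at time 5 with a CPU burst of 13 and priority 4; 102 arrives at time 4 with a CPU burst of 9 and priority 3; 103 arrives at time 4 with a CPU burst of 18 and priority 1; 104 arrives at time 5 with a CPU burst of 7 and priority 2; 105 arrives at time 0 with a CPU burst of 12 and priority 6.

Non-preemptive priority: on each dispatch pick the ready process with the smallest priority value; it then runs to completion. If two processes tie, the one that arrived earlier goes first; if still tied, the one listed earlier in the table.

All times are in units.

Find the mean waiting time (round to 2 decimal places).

Gantt: | 105 0-12 | 103 12-30 | 104 30-37 | 102 37-46 | 101 46-59 | 100 59-76 |
Completion: 100=76  101=59  102=46  103=30  104=37  105=12
Waiting times: 100=55, 101=41, 102=33, 103=8, 104=25, 105=0
Average waiting = (55+41+33+8+25+0) / 6 = 162/6 = 27.00

27.00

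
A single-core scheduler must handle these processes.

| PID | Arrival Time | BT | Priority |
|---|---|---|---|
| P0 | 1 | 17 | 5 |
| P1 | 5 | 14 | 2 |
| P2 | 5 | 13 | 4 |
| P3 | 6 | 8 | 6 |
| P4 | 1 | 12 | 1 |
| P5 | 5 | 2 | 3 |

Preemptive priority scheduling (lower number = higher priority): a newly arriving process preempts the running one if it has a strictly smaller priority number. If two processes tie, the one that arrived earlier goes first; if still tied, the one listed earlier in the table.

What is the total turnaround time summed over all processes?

214

Schedule: | idle 0-1 | P4 1-13 | P1 13-27 | P5 27-29 | P2 29-42 | P0 42-59 | P3 59-67 |
Completion: P0=59  P1=27  P2=42  P3=67  P4=13  P5=29
Turnaround (C−A): P0=58  P1=22  P2=37  P3=61  P4=12  P5=24
Turnaround = completion − arrival: P0=58, P1=22, P2=37, P3=61, P4=12, P5=24
Total turnaround = 58 + 22 + 37 + 61 + 12 + 24 = 214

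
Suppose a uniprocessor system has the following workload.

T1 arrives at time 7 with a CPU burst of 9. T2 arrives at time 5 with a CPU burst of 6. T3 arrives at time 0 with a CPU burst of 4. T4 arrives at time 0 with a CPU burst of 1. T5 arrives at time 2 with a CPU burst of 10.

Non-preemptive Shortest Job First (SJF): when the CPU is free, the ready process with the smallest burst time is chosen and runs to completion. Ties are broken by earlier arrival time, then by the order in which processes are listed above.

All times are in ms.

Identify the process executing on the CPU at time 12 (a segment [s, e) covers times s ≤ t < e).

Schedule: | T4 0-1 | T3 1-5 | T2 5-11 | T1 11-20 | T5 20-30 |
Completion: T1=20  T2=11  T3=5  T4=1  T5=30
Turnaround (C−A): T1=13  T2=6  T3=5  T4=1  T5=28

T1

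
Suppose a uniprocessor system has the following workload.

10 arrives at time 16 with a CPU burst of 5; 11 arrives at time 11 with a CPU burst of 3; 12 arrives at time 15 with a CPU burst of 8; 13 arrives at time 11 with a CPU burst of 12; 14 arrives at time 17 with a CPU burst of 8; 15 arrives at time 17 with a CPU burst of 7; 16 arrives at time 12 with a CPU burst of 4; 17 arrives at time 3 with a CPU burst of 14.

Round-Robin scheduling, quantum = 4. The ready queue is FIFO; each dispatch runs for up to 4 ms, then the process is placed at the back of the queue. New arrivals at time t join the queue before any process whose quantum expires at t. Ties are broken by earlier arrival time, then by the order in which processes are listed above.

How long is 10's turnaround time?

37

Schedule: | idle 0-3 | 17 3-11 | 11 11-14 | 13 14-18 | 17 18-22 | 16 22-26 | 12 26-30 | 10 30-34 | 14 34-38 | 15 38-42 | 13 42-46 | 17 46-48 | 12 48-52 | 10 52-53 | 14 53-57 | 15 57-60 | 13 60-64 |
Completion: 10=53  11=14  12=52  13=64  14=57  15=60  16=26  17=48
Turnaround (C−A): 10=37  11=3  12=37  13=53  14=40  15=43  16=14  17=45
Turnaround(10) = completion − arrival = 53 − 16 = 37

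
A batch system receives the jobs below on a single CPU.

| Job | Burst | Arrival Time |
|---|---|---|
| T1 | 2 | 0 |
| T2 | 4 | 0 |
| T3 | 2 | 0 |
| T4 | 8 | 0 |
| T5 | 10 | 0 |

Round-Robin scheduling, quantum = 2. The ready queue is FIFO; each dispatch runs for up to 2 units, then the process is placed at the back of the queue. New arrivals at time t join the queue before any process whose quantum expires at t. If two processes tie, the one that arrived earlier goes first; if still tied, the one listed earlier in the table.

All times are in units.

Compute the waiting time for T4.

Schedule: | T1 0-2 | T2 2-4 | T3 4-6 | T4 6-8 | T5 8-10 | T2 10-12 | T4 12-14 | T5 14-16 | T4 16-18 | T5 18-20 | T4 20-22 | T5 22-26 |
Completion: T1=2  T2=12  T3=6  T4=22  T5=26
Turnaround (C−A): T1=2  T2=12  T3=6  T4=22  T5=26
Waiting(T4) = turnaround − burst = 22 − 8 = 14

14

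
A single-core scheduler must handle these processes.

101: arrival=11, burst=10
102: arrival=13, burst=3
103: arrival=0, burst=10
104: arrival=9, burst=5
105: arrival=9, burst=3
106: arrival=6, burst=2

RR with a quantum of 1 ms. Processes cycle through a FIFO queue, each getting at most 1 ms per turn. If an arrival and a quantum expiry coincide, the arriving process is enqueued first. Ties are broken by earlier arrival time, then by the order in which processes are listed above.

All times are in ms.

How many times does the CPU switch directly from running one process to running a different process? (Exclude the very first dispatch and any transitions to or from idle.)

22

Gantt: | 103 0-6 | 106 6-7 | 103 7-8 | 106 8-9 | 103 9-10 | 104 10-11 | 105 11-12 | 103 12-13 | 101 13-14 | 104 14-15 | 105 15-16 | 102 16-17 | 103 17-18 | 101 18-19 | 104 19-20 | 105 20-21 | 102 21-22 | 101 22-23 | 104 23-24 | 102 24-25 | 101 25-26 | 104 26-27 | 101 27-33 |
Completion: 101=33  102=25  103=18  104=27  105=21  106=9
Turnaround (C−A): 101=22  102=12  103=18  104=18  105=12  106=3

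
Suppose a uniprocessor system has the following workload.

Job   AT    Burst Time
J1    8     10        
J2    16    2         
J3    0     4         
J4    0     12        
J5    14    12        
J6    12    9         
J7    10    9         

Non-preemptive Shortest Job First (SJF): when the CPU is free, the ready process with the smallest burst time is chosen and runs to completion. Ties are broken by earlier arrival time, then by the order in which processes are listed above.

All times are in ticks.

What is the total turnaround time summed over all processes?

145

Gantt: | J3 0-4 | J4 4-16 | J2 16-18 | J7 18-27 | J6 27-36 | J1 36-46 | J5 46-58 |
Completion: J1=46  J2=18  J3=4  J4=16  J5=58  J6=36  J7=27
Turnaround = completion − arrival: J1=38, J2=2, J3=4, J4=16, J5=44, J6=24, J7=17
Total turnaround = 38 + 2 + 4 + 16 + 44 + 24 + 17 = 145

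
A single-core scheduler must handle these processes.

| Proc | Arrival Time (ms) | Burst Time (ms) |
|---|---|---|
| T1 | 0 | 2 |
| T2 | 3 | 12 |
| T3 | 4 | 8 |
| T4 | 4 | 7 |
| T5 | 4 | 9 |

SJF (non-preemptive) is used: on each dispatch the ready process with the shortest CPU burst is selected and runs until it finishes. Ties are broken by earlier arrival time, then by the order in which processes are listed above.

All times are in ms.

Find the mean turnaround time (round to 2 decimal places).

Gantt: | T1 0-2 | idle 2-3 | T2 3-15 | T4 15-22 | T3 22-30 | T5 30-39 |
Completion: T1=2  T2=15  T3=30  T4=22  T5=39
Turnaround (C−A): T1=2  T2=12  T3=26  T4=18  T5=35
Turnaround times: T1=2, T2=12, T3=26, T4=18, T5=35
Average turnaround = (2+12+26+18+35) / 5 = 93/5 = 18.60

18.60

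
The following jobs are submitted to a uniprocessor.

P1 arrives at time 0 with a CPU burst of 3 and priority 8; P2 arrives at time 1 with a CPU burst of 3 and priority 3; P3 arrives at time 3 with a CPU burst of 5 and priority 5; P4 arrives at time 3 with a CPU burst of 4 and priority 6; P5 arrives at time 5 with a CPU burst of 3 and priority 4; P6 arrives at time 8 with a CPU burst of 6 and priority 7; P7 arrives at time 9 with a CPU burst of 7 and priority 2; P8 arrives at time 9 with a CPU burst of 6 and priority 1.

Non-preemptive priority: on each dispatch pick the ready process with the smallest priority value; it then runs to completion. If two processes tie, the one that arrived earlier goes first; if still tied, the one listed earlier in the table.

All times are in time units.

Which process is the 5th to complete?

P7

Gantt: | P1 0-3 | P2 3-6 | P5 6-9 | P8 9-15 | P7 15-22 | P3 22-27 | P4 27-31 | P6 31-37 |
Completion: P1=3  P2=6  P3=27  P4=31  P5=9  P6=37  P7=22  P8=15
Turnaround (C−A): P1=3  P2=5  P3=24  P4=28  P5=4  P6=29  P7=13  P8=6
Finish order: P1 → P2 → P5 → P8 → P7 → P3 → P4 → P6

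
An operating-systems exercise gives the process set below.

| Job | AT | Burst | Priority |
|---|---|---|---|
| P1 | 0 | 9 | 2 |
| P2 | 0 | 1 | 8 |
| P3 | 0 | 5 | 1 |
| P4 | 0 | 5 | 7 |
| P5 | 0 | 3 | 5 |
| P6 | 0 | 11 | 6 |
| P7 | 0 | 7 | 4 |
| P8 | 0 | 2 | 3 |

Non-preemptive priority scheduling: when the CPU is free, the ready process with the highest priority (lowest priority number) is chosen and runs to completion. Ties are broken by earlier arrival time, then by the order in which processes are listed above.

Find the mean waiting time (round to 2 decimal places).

Schedule: | P3 0-5 | P1 5-14 | P8 14-16 | P7 16-23 | P5 23-26 | P6 26-37 | P4 37-42 | P2 42-43 |
Completion: P1=14  P2=43  P3=5  P4=42  P5=26  P6=37  P7=23  P8=16
Waiting times: P1=5, P2=42, P3=0, P4=37, P5=23, P6=26, P7=16, P8=14
Average waiting = (5+42+0+37+23+26+16+14) / 8 = 163/8 = 20.38

20.38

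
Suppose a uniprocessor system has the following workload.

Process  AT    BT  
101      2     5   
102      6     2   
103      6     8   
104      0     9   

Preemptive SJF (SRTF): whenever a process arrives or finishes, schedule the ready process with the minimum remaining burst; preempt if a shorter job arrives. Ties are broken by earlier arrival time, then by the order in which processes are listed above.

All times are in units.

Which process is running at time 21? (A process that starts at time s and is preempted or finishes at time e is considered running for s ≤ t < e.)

Gantt: | 104 0-2 | 101 2-7 | 102 7-9 | 104 9-16 | 103 16-24 |
Completion: 101=7  102=9  103=24  104=16
Turnaround (C−A): 101=5  102=3  103=18  104=16

103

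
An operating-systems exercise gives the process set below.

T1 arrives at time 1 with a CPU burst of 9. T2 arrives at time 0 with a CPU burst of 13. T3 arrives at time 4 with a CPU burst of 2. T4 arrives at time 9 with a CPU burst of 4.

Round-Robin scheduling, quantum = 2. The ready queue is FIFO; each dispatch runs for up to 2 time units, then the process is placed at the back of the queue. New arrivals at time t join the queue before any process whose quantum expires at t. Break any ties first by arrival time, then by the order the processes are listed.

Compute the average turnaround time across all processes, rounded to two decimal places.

16.75

Timeline: | T2 0-2 | T1 2-4 | T2 4-6 | T3 6-8 | T1 8-10 | T2 10-12 | T4 12-14 | T1 14-16 | T2 16-18 | T4 18-20 | T1 20-22 | T2 22-24 | T1 24-25 | T2 25-28 |
Completion: T1=25  T2=28  T3=8  T4=20
Turnaround (C−A): T1=24  T2=28  T3=4  T4=11
Turnaround times: T1=24, T2=28, T3=4, T4=11
Average turnaround = (24+28+4+11) / 4 = 67/4 = 16.75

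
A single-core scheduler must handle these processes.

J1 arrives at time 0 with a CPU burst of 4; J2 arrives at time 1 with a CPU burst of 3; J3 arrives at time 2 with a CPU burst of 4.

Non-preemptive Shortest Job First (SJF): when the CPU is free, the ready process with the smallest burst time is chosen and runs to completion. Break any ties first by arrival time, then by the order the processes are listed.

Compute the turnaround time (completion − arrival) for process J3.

Gantt: | J1 0-4 | J2 4-7 | J3 7-11 |
Completion: J1=4  J2=7  J3=11
Turnaround (C−A): J1=4  J2=6  J3=9
Turnaround(J3) = completion − arrival = 11 − 2 = 9

9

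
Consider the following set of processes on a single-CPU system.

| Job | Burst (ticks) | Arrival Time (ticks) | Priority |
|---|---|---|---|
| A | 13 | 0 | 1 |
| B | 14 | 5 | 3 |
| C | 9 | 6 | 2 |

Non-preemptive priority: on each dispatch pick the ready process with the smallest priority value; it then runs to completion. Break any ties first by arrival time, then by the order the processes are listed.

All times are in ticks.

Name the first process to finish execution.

Timeline: | A 0-13 | C 13-22 | B 22-36 |
Completion: A=13  B=36  C=22
Finish order: A → C → B

A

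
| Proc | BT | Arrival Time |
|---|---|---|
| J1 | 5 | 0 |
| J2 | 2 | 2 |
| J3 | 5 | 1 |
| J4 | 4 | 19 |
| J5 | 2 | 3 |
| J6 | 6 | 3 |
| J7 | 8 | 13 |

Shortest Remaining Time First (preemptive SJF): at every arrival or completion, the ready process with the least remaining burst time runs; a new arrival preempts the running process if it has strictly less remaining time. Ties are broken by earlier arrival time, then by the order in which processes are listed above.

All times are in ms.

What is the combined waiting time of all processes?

Gantt: | J1 0-2 | J2 2-4 | J5 4-6 | J1 6-9 | J3 9-14 | J6 14-20 | J4 20-24 | J7 24-32 |
Completion: J1=9  J2=4  J3=14  J4=24  J5=6  J6=20  J7=32
Turnaround (C−A): J1=9  J2=2  J3=13  J4=5  J5=3  J6=17  J7=19
Waiting = turnaround − burst: J1=4, J2=0, J3=8, J4=1, J5=1, J6=11, J7=11
Total waiting = 4 + 0 + 8 + 1 + 1 + 11 + 11 = 36

36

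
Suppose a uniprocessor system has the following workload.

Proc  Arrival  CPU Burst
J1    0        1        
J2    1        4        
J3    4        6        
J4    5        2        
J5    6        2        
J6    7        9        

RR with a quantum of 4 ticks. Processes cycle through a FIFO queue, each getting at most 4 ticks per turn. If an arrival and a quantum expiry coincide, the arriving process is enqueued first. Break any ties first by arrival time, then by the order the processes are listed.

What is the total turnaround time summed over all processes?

50

Schedule: | J1 0-1 | J2 1-5 | J3 5-9 | J4 9-11 | J5 11-13 | J6 13-17 | J3 17-19 | J6 19-24 |
Completion: J1=1  J2=5  J3=19  J4=11  J5=13  J6=24
Turnaround = completion − arrival: J1=1, J2=4, J3=15, J4=6, J5=7, J6=17
Total turnaround = 1 + 4 + 15 + 6 + 7 + 17 = 50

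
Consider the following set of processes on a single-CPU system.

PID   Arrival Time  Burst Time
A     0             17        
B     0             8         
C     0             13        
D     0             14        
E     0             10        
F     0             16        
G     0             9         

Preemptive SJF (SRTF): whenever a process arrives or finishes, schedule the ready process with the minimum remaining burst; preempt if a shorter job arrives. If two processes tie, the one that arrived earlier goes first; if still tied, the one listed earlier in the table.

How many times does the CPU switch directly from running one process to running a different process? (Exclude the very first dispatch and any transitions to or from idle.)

Timeline: | B 0-8 | G 8-17 | E 17-27 | C 27-40 | D 40-54 | F 54-70 | A 70-87 |
Completion: A=87  B=8  C=40  D=54  E=27  F=70  G=17
Turnaround (C−A): A=87  B=8  C=40  D=54  E=27  F=70  G=17

6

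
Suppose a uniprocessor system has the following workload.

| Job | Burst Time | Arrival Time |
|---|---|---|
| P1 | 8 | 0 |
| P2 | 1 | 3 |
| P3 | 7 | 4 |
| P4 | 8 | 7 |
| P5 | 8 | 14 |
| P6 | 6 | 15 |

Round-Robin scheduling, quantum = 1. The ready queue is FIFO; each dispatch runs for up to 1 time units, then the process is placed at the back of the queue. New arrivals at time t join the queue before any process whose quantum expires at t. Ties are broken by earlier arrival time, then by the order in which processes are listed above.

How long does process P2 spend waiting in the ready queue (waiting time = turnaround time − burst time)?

0

Gantt: | P1 0-3 | P2 3-4 | P1 4-5 | P3 5-6 | P1 6-7 | P3 7-8 | P4 8-9 | P1 9-10 | P3 10-11 | P4 11-12 | P1 12-13 | P3 13-14 | P4 14-15 | P1 15-16 | P5 16-17 | P3 17-18 | P6 18-19 | P4 19-20 | P5 20-21 | P3 21-22 | P6 22-23 | P4 23-24 | P5 24-25 | P3 25-26 | P6 26-27 | P4 27-28 | P5 28-29 | P6 29-30 | P4 30-31 | P5 31-32 | P6 32-33 | P4 33-34 | P5 34-35 | P6 35-36 | P5 36-38 |
Completion: P1=16  P2=4  P3=26  P4=34  P5=38  P6=36
Turnaround (C−A): P1=16  P2=1  P3=22  P4=27  P5=24  P6=21
Waiting(P2) = turnaround − burst = 1 − 1 = 0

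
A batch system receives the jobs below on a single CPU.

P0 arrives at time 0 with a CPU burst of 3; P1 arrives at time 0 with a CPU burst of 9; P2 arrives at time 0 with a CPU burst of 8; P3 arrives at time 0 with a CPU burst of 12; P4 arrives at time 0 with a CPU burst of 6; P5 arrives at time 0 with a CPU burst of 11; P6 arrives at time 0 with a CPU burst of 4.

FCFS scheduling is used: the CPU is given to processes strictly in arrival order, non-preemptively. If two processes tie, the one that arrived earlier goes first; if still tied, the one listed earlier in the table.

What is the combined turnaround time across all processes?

207

Schedule: | P0 0-3 | P1 3-12 | P2 12-20 | P3 20-32 | P4 32-38 | P5 38-49 | P6 49-53 |
Completion: P0=3  P1=12  P2=20  P3=32  P4=38  P5=49  P6=53
Turnaround (C−A): P0=3  P1=12  P2=20  P3=32  P4=38  P5=49  P6=53
Turnaround = completion − arrival: P0=3, P1=12, P2=20, P3=32, P4=38, P5=49, P6=53
Total turnaround = 3 + 12 + 20 + 32 + 38 + 49 + 53 = 207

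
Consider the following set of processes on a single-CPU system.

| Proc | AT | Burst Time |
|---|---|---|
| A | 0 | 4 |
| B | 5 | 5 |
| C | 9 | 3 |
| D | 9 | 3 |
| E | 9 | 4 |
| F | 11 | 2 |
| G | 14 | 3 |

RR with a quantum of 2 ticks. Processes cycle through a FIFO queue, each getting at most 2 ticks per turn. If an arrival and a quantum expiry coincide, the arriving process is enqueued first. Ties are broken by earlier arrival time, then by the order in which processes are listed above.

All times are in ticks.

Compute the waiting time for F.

Gantt: | A 0-4 | idle 4-5 | B 5-9 | C 9-11 | D 11-13 | E 13-15 | B 15-16 | F 16-18 | C 18-19 | D 19-20 | G 20-22 | E 22-24 | G 24-25 |
Completion: A=4  B=16  C=19  D=20  E=24  F=18  G=25
Turnaround (C−A): A=4  B=11  C=10  D=11  E=15  F=7  G=11
Waiting(F) = turnaround − burst = 7 − 2 = 5

5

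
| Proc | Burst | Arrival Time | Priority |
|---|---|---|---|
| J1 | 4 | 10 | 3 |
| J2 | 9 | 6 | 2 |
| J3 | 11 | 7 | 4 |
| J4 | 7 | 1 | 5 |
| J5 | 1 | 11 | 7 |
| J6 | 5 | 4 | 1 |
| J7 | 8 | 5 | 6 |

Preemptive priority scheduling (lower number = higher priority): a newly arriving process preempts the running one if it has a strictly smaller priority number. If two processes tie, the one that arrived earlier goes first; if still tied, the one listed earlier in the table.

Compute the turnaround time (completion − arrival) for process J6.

Gantt: | idle 0-1 | J4 1-4 | J6 4-9 | J2 9-18 | J1 18-22 | J3 22-33 | J4 33-37 | J7 37-45 | J5 45-46 |
Completion: J1=22  J2=18  J3=33  J4=37  J5=46  J6=9  J7=45
Turnaround(J6) = completion − arrival = 9 − 4 = 5

5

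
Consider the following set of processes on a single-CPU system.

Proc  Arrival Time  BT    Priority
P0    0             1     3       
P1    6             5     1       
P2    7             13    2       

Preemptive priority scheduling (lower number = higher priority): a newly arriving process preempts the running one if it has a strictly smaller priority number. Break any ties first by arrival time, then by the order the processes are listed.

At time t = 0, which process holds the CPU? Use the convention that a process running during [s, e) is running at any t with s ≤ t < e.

P0

Timeline: | P0 0-1 | idle 1-6 | P1 6-11 | P2 11-24 |
Completion: P0=1  P1=11  P2=24
Turnaround (C−A): P0=1  P1=5  P2=17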